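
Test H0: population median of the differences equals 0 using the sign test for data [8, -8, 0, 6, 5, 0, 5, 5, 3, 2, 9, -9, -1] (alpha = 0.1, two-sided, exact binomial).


Step 1: Discard zero differences. Original n = 13; n_eff = number of nonzero differences = 11.
Nonzero differences (with sign): +8, -8, +6, +5, +5, +5, +3, +2, +9, -9, -1
Step 2: Count signs: positive = 8, negative = 3.
Step 3: Under H0: P(positive) = 0.5, so the number of positives S ~ Bin(11, 0.5).
Step 4: Two-sided exact p-value = sum of Bin(11,0.5) probabilities at or below the observed probability = 0.226562.
Step 5: alpha = 0.1. fail to reject H0.

n_eff = 11, pos = 8, neg = 3, p = 0.226562, fail to reject H0.


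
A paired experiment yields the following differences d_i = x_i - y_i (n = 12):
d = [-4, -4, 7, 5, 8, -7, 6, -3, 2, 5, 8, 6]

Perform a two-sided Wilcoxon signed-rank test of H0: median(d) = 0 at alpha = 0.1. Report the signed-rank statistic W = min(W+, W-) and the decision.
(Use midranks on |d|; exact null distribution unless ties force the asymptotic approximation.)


Step 1: Drop any zero differences (none here) and take |d_i|.
|d| = [4, 4, 7, 5, 8, 7, 6, 3, 2, 5, 8, 6]
Step 2: Midrank |d_i| (ties get averaged ranks).
ranks: |4|->3.5, |4|->3.5, |7|->9.5, |5|->5.5, |8|->11.5, |7|->9.5, |6|->7.5, |3|->2, |2|->1, |5|->5.5, |8|->11.5, |6|->7.5
Step 3: Attach original signs; sum ranks with positive sign and with negative sign.
W+ = 9.5 + 5.5 + 11.5 + 7.5 + 1 + 5.5 + 11.5 + 7.5 = 59.5
W- = 3.5 + 3.5 + 9.5 + 2 = 18.5
(Check: W+ + W- = 78 should equal n(n+1)/2 = 78.)
Step 4: Test statistic W = min(W+, W-) = 18.5.
Step 5: Ties in |d|, so use the tie-corrected normal approximation.
        E[W] = n(n+1)/4 = 12*13/4 = 39.
        Tie groups: |d|=4 (t=2), |d|=5 (t=2), |d|=6 (t=2), |d|=7 (t=2), |d|=8 (t=2); sum(t^3 - t) = 30.
        Var[W] = n(n+1)(2n+1)/24 - sum(t^3-t)/48 = 3900/24 - 30/48 = 161.875.
        z = (W - E[W]) / sqrt(Var[W]) = (18.5 - 39) / 12.7230 = -1.6113.
        Two-sided p = 2*Phi(z) = 0.107124.
Step 6: alpha = 0.1. fail to reject H0.

W+ = 59.5, W- = 18.5, W = min = 18.5, p = 0.107124, fail to reject H0.


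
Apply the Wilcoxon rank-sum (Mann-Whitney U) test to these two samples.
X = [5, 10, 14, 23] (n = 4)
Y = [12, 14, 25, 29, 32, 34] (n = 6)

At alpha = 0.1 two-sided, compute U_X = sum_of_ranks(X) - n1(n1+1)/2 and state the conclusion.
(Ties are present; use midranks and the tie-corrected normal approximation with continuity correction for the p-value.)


Step 1: Combine and sort all 10 observations; assign midranks.
sorted (value, group): (5,X), (10,X), (12,Y), (14,X), (14,Y), (23,X), (25,Y), (29,Y), (32,Y), (34,Y)
ranks: 5->1, 10->2, 12->3, 14->4.5, 14->4.5, 23->6, 25->7, 29->8, 32->9, 34->10
Step 2: Rank sum for X: R1 = 1 + 2 + 4.5 + 6 = 13.5.
Step 3: U_X = R1 - n1(n1+1)/2 = 13.5 - 4*5/2 = 13.5 - 10 = 3.5.
       U_Y = n1*n2 - U_X = 24 - 3.5 = 20.5.
Step 4: Ties are present, so use the tie-corrected normal approximation (with continuity correction) for the p-value.
Step 5: p-value = 0.087118; compare to alpha = 0.1. reject H0.

U_X = 3.5, p = 0.087118, reject H0 at alpha = 0.1.


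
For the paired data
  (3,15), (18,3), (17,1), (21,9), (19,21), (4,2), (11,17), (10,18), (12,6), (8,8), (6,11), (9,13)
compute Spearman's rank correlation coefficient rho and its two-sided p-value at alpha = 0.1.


Step 1: Rank x and y separately (midranks; no ties here).
rank(x): 3->1, 18->10, 17->9, 21->12, 19->11, 4->2, 11->7, 10->6, 12->8, 8->4, 6->3, 9->5
rank(y): 15->9, 3->3, 1->1, 9->6, 21->12, 2->2, 17->10, 18->11, 6->4, 8->5, 11->7, 13->8
Step 2: d_i = R_x(i) - R_y(i); compute d_i^2.
  (1-9)^2=64, (10-3)^2=49, (9-1)^2=64, (12-6)^2=36, (11-12)^2=1, (2-2)^2=0, (7-10)^2=9, (6-11)^2=25, (8-4)^2=16, (4-5)^2=1, (3-7)^2=16, (5-8)^2=9
sum(d^2) = 290.
Step 3: rho = 1 - 6*290 / (12*(12^2 - 1)) = 1 - 1740/1716 = -0.013986.
Step 4: Under H0, t = rho * sqrt((n-2)/(1-rho^2)) = -0.0442 ~ t(10).
Step 5: Two-sided p-value from the t-distribution with 10 df = 0.965590.
Step 6: alpha = 0.1. fail to reject H0.

rho = -0.0140, p = 0.965590, fail to reject H0 at alpha = 0.1.


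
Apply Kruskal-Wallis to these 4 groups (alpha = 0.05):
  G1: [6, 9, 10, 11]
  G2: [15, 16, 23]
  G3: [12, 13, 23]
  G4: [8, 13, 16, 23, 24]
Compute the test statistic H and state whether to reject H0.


Step 1: Combine all N = 15 observations and assign midranks.
sorted (value, group, rank): (6,G1,1), (8,G4,2), (9,G1,3), (10,G1,4), (11,G1,5), (12,G3,6), (13,G3,7.5), (13,G4,7.5), (15,G2,9), (16,G2,10.5), (16,G4,10.5), (23,G2,13), (23,G3,13), (23,G4,13), (24,G4,15)
Step 2: Sum ranks within each group.
R_1 = 13 (n_1 = 4)
R_2 = 32.5 (n_2 = 3)
R_3 = 26.5 (n_3 = 3)
R_4 = 48 (n_4 = 5)
Step 3: H = 12/(N(N+1)) * sum(R_i^2/n_i) - 3(N+1)
     = 12/(15*16) * (13^2/4 + 32.5^2/3 + 26.5^2/3 + 48^2/5) - 3*16
     = 0.050000 * 1089.22 - 48
     = 6.460833.
Step 4: Ties present; correction factor C = 1 - 36/(15^3 - 15) = 0.989286. Corrected H = 6.460833 / 0.989286 = 6.530806.
Step 5: Under H0, H ~ chi^2(3); p-value = 0.088455.
Step 6: alpha = 0.05. fail to reject H0.

H = 6.5308, df = 3, p = 0.088455, fail to reject H0.


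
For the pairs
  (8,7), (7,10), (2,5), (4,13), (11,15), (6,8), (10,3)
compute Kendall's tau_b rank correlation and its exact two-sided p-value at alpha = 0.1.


Step 1: Enumerate the 21 unordered pairs (i,j) with i<j and classify each by sign(x_j-x_i) * sign(y_j-y_i).
  (1,2):dx=-1,dy=+3->D; (1,3):dx=-6,dy=-2->C; (1,4):dx=-4,dy=+6->D; (1,5):dx=+3,dy=+8->C
  (1,6):dx=-2,dy=+1->D; (1,7):dx=+2,dy=-4->D; (2,3):dx=-5,dy=-5->C; (2,4):dx=-3,dy=+3->D
  (2,5):dx=+4,dy=+5->C; (2,6):dx=-1,dy=-2->C; (2,7):dx=+3,dy=-7->D; (3,4):dx=+2,dy=+8->C
  (3,5):dx=+9,dy=+10->C; (3,6):dx=+4,dy=+3->C; (3,7):dx=+8,dy=-2->D; (4,5):dx=+7,dy=+2->C
  (4,6):dx=+2,dy=-5->D; (4,7):dx=+6,dy=-10->D; (5,6):dx=-5,dy=-7->C; (5,7):dx=-1,dy=-12->C
  (6,7):dx=+4,dy=-5->D
Step 2: C = 11, D = 10, total pairs = 21.
Step 3: tau = (C - D)/(n(n-1)/2) = (11 - 10)/21 = 0.047619.
Step 4: Exact two-sided p-value (enumerate n! = 5040 permutations of y under H0): p = 1.000000.
Step 5: alpha = 0.1. fail to reject H0.

tau_b = 0.0476 (C=11, D=10), p = 1.000000, fail to reject H0.


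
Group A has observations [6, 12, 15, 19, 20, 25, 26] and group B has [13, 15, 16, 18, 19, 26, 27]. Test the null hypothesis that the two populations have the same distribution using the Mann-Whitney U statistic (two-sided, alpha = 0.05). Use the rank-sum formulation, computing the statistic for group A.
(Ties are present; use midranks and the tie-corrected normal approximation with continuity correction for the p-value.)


Step 1: Combine and sort all 14 observations; assign midranks.
sorted (value, group): (6,X), (12,X), (13,Y), (15,X), (15,Y), (16,Y), (18,Y), (19,X), (19,Y), (20,X), (25,X), (26,X), (26,Y), (27,Y)
ranks: 6->1, 12->2, 13->3, 15->4.5, 15->4.5, 16->6, 18->7, 19->8.5, 19->8.5, 20->10, 25->11, 26->12.5, 26->12.5, 27->14
Step 2: Rank sum for X: R1 = 1 + 2 + 4.5 + 8.5 + 10 + 11 + 12.5 = 49.5.
Step 3: U_X = R1 - n1(n1+1)/2 = 49.5 - 7*8/2 = 49.5 - 28 = 21.5.
       U_Y = n1*n2 - U_X = 49 - 21.5 = 27.5.
Step 4: Ties are present, so use the tie-corrected normal approximation (with continuity correction) for the p-value.
Step 5: p-value = 0.748592; compare to alpha = 0.05. fail to reject H0.

U_X = 21.5, p = 0.748592, fail to reject H0 at alpha = 0.05.


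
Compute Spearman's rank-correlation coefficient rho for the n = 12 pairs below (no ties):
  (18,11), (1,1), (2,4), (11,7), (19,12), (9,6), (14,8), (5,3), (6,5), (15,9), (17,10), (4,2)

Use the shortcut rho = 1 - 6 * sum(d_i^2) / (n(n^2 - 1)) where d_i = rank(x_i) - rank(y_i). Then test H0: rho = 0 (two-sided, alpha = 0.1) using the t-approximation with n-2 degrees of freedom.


Step 1: Rank x and y separately (midranks; no ties here).
rank(x): 18->11, 1->1, 2->2, 11->7, 19->12, 9->6, 14->8, 5->4, 6->5, 15->9, 17->10, 4->3
rank(y): 11->11, 1->1, 4->4, 7->7, 12->12, 6->6, 8->8, 3->3, 5->5, 9->9, 10->10, 2->2
Step 2: d_i = R_x(i) - R_y(i); compute d_i^2.
  (11-11)^2=0, (1-1)^2=0, (2-4)^2=4, (7-7)^2=0, (12-12)^2=0, (6-6)^2=0, (8-8)^2=0, (4-3)^2=1, (5-5)^2=0, (9-9)^2=0, (10-10)^2=0, (3-2)^2=1
sum(d^2) = 6.
Step 3: rho = 1 - 6*6 / (12*(12^2 - 1)) = 1 - 36/1716 = 0.979021.
Step 4: Under H0, t = rho * sqrt((n-2)/(1-rho^2)) = 15.1941 ~ t(10).
Step 5: Two-sided p-value from the t-distribution with 10 df = 0.000000.
Step 6: alpha = 0.1. reject H0.

rho = 0.9790, p = 0.000000, reject H0 at alpha = 0.1.


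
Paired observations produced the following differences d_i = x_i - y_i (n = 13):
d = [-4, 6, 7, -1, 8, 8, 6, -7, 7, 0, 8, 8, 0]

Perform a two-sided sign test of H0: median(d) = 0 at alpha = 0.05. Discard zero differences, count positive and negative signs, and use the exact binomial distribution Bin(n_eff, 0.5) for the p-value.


Step 1: Discard zero differences. Original n = 13; n_eff = number of nonzero differences = 11.
Nonzero differences (with sign): -4, +6, +7, -1, +8, +8, +6, -7, +7, +8, +8
Step 2: Count signs: positive = 8, negative = 3.
Step 3: Under H0: P(positive) = 0.5, so the number of positives S ~ Bin(11, 0.5).
Step 4: Two-sided exact p-value = sum of Bin(11,0.5) probabilities at or below the observed probability = 0.226562.
Step 5: alpha = 0.05. fail to reject H0.

n_eff = 11, pos = 8, neg = 3, p = 0.226562, fail to reject H0.


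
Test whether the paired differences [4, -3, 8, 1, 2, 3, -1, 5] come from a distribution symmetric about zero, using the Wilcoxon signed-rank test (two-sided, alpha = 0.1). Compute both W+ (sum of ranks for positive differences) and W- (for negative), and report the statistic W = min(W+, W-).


Step 1: Drop any zero differences (none here) and take |d_i|.
|d| = [4, 3, 8, 1, 2, 3, 1, 5]
Step 2: Midrank |d_i| (ties get averaged ranks).
ranks: |4|->6, |3|->4.5, |8|->8, |1|->1.5, |2|->3, |3|->4.5, |1|->1.5, |5|->7
Step 3: Attach original signs; sum ranks with positive sign and with negative sign.
W+ = 6 + 8 + 1.5 + 3 + 4.5 + 7 = 30
W- = 4.5 + 1.5 = 6
(Check: W+ + W- = 36 should equal n(n+1)/2 = 36.)
Step 4: Test statistic W = min(W+, W-) = 6.
Step 5: Ties in |d|, so use the tie-corrected normal approximation.
        E[W] = n(n+1)/4 = 8*9/4 = 18.
        Tie groups: |d|=1 (t=2), |d|=3 (t=2); sum(t^3 - t) = 12.
        Var[W] = n(n+1)(2n+1)/24 - sum(t^3-t)/48 = 1224/24 - 12/48 = 50.75.
        z = (W - E[W]) / sqrt(Var[W]) = (6 - 18) / 7.1239 = -1.6845.
        Two-sided p = 2*Phi(z) = 0.092091.
Step 6: alpha = 0.1. reject H0.

W+ = 30, W- = 6, W = min = 6, p = 0.092091, reject H0.


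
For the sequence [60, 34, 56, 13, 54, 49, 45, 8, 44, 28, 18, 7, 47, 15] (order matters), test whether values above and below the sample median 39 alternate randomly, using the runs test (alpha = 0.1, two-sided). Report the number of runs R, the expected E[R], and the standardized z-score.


Step 1: Compute median = 39; label A = above, B = below.
Labels in order: ABABAAABABBBAB  (n_A = 7, n_B = 7)
Step 2: Count runs R = 10.
Step 3: Under H0 (random ordering), E[R] = 2*n_A*n_B/(n_A+n_B) + 1 = 2*7*7/14 + 1 = 8.0000.
        Var[R] = 2*n_A*n_B*(2*n_A*n_B - n_A - n_B) / ((n_A+n_B)^2 * (n_A+n_B-1)) = 8232/2548 = 3.2308.
        SD[R] = 1.7974.
Step 4: Continuity-corrected z = (R - 0.5 - E[R]) / SD[R] = (10 - 0.5 - 8.0000) / 1.7974 = 0.8345.
Step 5: Two-sided p-value via normal approximation = 2*(1 - Phi(|z|)) = 0.403986.
Step 6: alpha = 0.1. fail to reject H0.

R = 10, z = 0.8345, p = 0.403986, fail to reject H0.


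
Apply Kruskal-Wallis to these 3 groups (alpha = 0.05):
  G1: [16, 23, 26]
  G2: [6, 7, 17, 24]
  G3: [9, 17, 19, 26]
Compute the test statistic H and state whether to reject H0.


Step 1: Combine all N = 11 observations and assign midranks.
sorted (value, group, rank): (6,G2,1), (7,G2,2), (9,G3,3), (16,G1,4), (17,G2,5.5), (17,G3,5.5), (19,G3,7), (23,G1,8), (24,G2,9), (26,G1,10.5), (26,G3,10.5)
Step 2: Sum ranks within each group.
R_1 = 22.5 (n_1 = 3)
R_2 = 17.5 (n_2 = 4)
R_3 = 26 (n_3 = 4)
Step 3: H = 12/(N(N+1)) * sum(R_i^2/n_i) - 3(N+1)
     = 12/(11*12) * (22.5^2/3 + 17.5^2/4 + 26^2/4) - 3*12
     = 0.090909 * 414.312 - 36
     = 1.664773.
Step 4: Ties present; correction factor C = 1 - 12/(11^3 - 11) = 0.990909. Corrected H = 1.664773 / 0.990909 = 1.680046.
Step 5: Under H0, H ~ chi^2(2); p-value = 0.431701.
Step 6: alpha = 0.05. fail to reject H0.

H = 1.6800, df = 2, p = 0.431701, fail to reject H0.


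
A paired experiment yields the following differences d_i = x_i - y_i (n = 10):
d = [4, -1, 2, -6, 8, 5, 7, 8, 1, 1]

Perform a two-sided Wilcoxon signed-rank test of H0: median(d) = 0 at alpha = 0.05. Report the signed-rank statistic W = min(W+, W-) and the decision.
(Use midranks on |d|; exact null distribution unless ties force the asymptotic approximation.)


Step 1: Drop any zero differences (none here) and take |d_i|.
|d| = [4, 1, 2, 6, 8, 5, 7, 8, 1, 1]
Step 2: Midrank |d_i| (ties get averaged ranks).
ranks: |4|->5, |1|->2, |2|->4, |6|->7, |8|->9.5, |5|->6, |7|->8, |8|->9.5, |1|->2, |1|->2
Step 3: Attach original signs; sum ranks with positive sign and with negative sign.
W+ = 5 + 4 + 9.5 + 6 + 8 + 9.5 + 2 + 2 = 46
W- = 2 + 7 = 9
(Check: W+ + W- = 55 should equal n(n+1)/2 = 55.)
Step 4: Test statistic W = min(W+, W-) = 9.
Step 5: Ties in |d|, so use the tie-corrected normal approximation.
        E[W] = n(n+1)/4 = 10*11/4 = 27.5.
        Tie groups: |d|=1 (t=3), |d|=8 (t=2); sum(t^3 - t) = 30.
        Var[W] = n(n+1)(2n+1)/24 - sum(t^3-t)/48 = 2310/24 - 30/48 = 95.625.
        z = (W - E[W]) / sqrt(Var[W]) = (9 - 27.5) / 9.7788 = -1.8918.
        Two-sided p = 2*Phi(z) = 0.058511.
Step 6: alpha = 0.05. fail to reject H0.

W+ = 46, W- = 9, W = min = 9, p = 0.058511, fail to reject H0.


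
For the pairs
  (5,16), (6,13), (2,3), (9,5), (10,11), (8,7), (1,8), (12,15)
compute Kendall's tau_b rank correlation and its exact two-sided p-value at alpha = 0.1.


Step 1: Enumerate the 28 unordered pairs (i,j) with i<j and classify each by sign(x_j-x_i) * sign(y_j-y_i).
  (1,2):dx=+1,dy=-3->D; (1,3):dx=-3,dy=-13->C; (1,4):dx=+4,dy=-11->D; (1,5):dx=+5,dy=-5->D
  (1,6):dx=+3,dy=-9->D; (1,7):dx=-4,dy=-8->C; (1,8):dx=+7,dy=-1->D; (2,3):dx=-4,dy=-10->C
  (2,4):dx=+3,dy=-8->D; (2,5):dx=+4,dy=-2->D; (2,6):dx=+2,dy=-6->D; (2,7):dx=-5,dy=-5->C
  (2,8):dx=+6,dy=+2->C; (3,4):dx=+7,dy=+2->C; (3,5):dx=+8,dy=+8->C; (3,6):dx=+6,dy=+4->C
  (3,7):dx=-1,dy=+5->D; (3,8):dx=+10,dy=+12->C; (4,5):dx=+1,dy=+6->C; (4,6):dx=-1,dy=+2->D
  (4,7):dx=-8,dy=+3->D; (4,8):dx=+3,dy=+10->C; (5,6):dx=-2,dy=-4->C; (5,7):dx=-9,dy=-3->C
  (5,8):dx=+2,dy=+4->C; (6,7):dx=-7,dy=+1->D; (6,8):dx=+4,dy=+8->C; (7,8):dx=+11,dy=+7->C
Step 2: C = 16, D = 12, total pairs = 28.
Step 3: tau = (C - D)/(n(n-1)/2) = (16 - 12)/28 = 0.142857.
Step 4: Exact two-sided p-value (enumerate n! = 40320 permutations of y under H0): p = 0.719544.
Step 5: alpha = 0.1. fail to reject H0.

tau_b = 0.1429 (C=16, D=12), p = 0.719544, fail to reject H0.


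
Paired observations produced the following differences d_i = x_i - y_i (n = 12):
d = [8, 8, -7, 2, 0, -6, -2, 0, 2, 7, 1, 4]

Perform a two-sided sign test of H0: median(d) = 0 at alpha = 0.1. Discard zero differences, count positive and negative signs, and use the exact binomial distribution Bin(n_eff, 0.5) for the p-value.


Step 1: Discard zero differences. Original n = 12; n_eff = number of nonzero differences = 10.
Nonzero differences (with sign): +8, +8, -7, +2, -6, -2, +2, +7, +1, +4
Step 2: Count signs: positive = 7, negative = 3.
Step 3: Under H0: P(positive) = 0.5, so the number of positives S ~ Bin(10, 0.5).
Step 4: Two-sided exact p-value = sum of Bin(10,0.5) probabilities at or below the observed probability = 0.343750.
Step 5: alpha = 0.1. fail to reject H0.

n_eff = 10, pos = 7, neg = 3, p = 0.343750, fail to reject H0.


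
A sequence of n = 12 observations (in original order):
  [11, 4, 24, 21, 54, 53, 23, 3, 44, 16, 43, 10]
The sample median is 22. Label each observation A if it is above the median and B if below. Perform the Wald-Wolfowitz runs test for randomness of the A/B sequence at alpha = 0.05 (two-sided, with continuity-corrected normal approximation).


Step 1: Compute median = 22; label A = above, B = below.
Labels in order: BBABAAABABAB  (n_A = 6, n_B = 6)
Step 2: Count runs R = 9.
Step 3: Under H0 (random ordering), E[R] = 2*n_A*n_B/(n_A+n_B) + 1 = 2*6*6/12 + 1 = 7.0000.
        Var[R] = 2*n_A*n_B*(2*n_A*n_B - n_A - n_B) / ((n_A+n_B)^2 * (n_A+n_B-1)) = 4320/1584 = 2.7273.
        SD[R] = 1.6514.
Step 4: Continuity-corrected z = (R - 0.5 - E[R]) / SD[R] = (9 - 0.5 - 7.0000) / 1.6514 = 0.9083.
Step 5: Two-sided p-value via normal approximation = 2*(1 - Phi(|z|)) = 0.363722.
Step 6: alpha = 0.05. fail to reject H0.

R = 9, z = 0.9083, p = 0.363722, fail to reject H0.


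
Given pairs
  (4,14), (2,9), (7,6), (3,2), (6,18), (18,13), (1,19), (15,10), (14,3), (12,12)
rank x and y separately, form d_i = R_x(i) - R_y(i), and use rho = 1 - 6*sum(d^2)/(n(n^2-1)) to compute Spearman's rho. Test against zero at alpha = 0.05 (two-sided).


Step 1: Rank x and y separately (midranks; no ties here).
rank(x): 4->4, 2->2, 7->6, 3->3, 6->5, 18->10, 1->1, 15->9, 14->8, 12->7
rank(y): 14->8, 9->4, 6->3, 2->1, 18->9, 13->7, 19->10, 10->5, 3->2, 12->6
Step 2: d_i = R_x(i) - R_y(i); compute d_i^2.
  (4-8)^2=16, (2-4)^2=4, (6-3)^2=9, (3-1)^2=4, (5-9)^2=16, (10-7)^2=9, (1-10)^2=81, (9-5)^2=16, (8-2)^2=36, (7-6)^2=1
sum(d^2) = 192.
Step 3: rho = 1 - 6*192 / (10*(10^2 - 1)) = 1 - 1152/990 = -0.163636.
Step 4: Under H0, t = rho * sqrt((n-2)/(1-rho^2)) = -0.4692 ~ t(8).
Step 5: Two-sided p-value from the t-distribution with 8 df = 0.651477.
Step 6: alpha = 0.05. fail to reject H0.

rho = -0.1636, p = 0.651477, fail to reject H0 at alpha = 0.05.


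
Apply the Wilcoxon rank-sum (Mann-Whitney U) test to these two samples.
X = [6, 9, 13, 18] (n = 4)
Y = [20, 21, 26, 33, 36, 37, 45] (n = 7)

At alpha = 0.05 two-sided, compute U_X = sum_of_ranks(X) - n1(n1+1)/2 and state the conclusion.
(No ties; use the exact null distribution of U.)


Step 1: Combine and sort all 11 observations; assign midranks.
sorted (value, group): (6,X), (9,X), (13,X), (18,X), (20,Y), (21,Y), (26,Y), (33,Y), (36,Y), (37,Y), (45,Y)
ranks: 6->1, 9->2, 13->3, 18->4, 20->5, 21->6, 26->7, 33->8, 36->9, 37->10, 45->11
Step 2: Rank sum for X: R1 = 1 + 2 + 3 + 4 = 10.
Step 3: U_X = R1 - n1(n1+1)/2 = 10 - 4*5/2 = 10 - 10 = 0.
       U_Y = n1*n2 - U_X = 28 - 0 = 28.
Step 4: No ties, so the exact null distribution of U (based on enumerating the C(11,4) = 330 equally likely rank assignments) gives the two-sided p-value.
Step 5: p-value = 0.006061; compare to alpha = 0.05. reject H0.

U_X = 0, p = 0.006061, reject H0 at alpha = 0.05.


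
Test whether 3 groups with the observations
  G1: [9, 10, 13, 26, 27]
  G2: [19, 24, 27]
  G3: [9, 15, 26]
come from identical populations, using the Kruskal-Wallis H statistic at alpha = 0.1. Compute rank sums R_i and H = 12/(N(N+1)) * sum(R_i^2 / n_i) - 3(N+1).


Step 1: Combine all N = 11 observations and assign midranks.
sorted (value, group, rank): (9,G1,1.5), (9,G3,1.5), (10,G1,3), (13,G1,4), (15,G3,5), (19,G2,6), (24,G2,7), (26,G1,8.5), (26,G3,8.5), (27,G1,10.5), (27,G2,10.5)
Step 2: Sum ranks within each group.
R_1 = 27.5 (n_1 = 5)
R_2 = 23.5 (n_2 = 3)
R_3 = 15 (n_3 = 3)
Step 3: H = 12/(N(N+1)) * sum(R_i^2/n_i) - 3(N+1)
     = 12/(11*12) * (27.5^2/5 + 23.5^2/3 + 15^2/3) - 3*12
     = 0.090909 * 410.333 - 36
     = 1.303030.
Step 4: Ties present; correction factor C = 1 - 18/(11^3 - 11) = 0.986364. Corrected H = 1.303030 / 0.986364 = 1.321045.
Step 5: Under H0, H ~ chi^2(2); p-value = 0.516581.
Step 6: alpha = 0.1. fail to reject H0.

H = 1.3210, df = 2, p = 0.516581, fail to reject H0.


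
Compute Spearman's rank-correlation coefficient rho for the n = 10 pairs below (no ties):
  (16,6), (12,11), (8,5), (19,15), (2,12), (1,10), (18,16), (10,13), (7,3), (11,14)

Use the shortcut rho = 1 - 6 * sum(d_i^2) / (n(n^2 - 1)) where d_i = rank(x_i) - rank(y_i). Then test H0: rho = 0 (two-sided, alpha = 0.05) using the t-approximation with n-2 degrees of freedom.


Step 1: Rank x and y separately (midranks; no ties here).
rank(x): 16->8, 12->7, 8->4, 19->10, 2->2, 1->1, 18->9, 10->5, 7->3, 11->6
rank(y): 6->3, 11->5, 5->2, 15->9, 12->6, 10->4, 16->10, 13->7, 3->1, 14->8
Step 2: d_i = R_x(i) - R_y(i); compute d_i^2.
  (8-3)^2=25, (7-5)^2=4, (4-2)^2=4, (10-9)^2=1, (2-6)^2=16, (1-4)^2=9, (9-10)^2=1, (5-7)^2=4, (3-1)^2=4, (6-8)^2=4
sum(d^2) = 72.
Step 3: rho = 1 - 6*72 / (10*(10^2 - 1)) = 1 - 432/990 = 0.563636.
Step 4: Under H0, t = rho * sqrt((n-2)/(1-rho^2)) = 1.9300 ~ t(8).
Step 5: Two-sided p-value from the t-distribution with 8 df = 0.089724.
Step 6: alpha = 0.05. fail to reject H0.

rho = 0.5636, p = 0.089724, fail to reject H0 at alpha = 0.05.


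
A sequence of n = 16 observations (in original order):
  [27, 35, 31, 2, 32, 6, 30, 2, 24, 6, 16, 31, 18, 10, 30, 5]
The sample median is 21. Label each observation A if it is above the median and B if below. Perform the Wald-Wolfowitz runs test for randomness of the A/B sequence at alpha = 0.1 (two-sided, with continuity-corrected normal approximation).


Step 1: Compute median = 21; label A = above, B = below.
Labels in order: AAABABABABBABBAB  (n_A = 8, n_B = 8)
Step 2: Count runs R = 12.
Step 3: Under H0 (random ordering), E[R] = 2*n_A*n_B/(n_A+n_B) + 1 = 2*8*8/16 + 1 = 9.0000.
        Var[R] = 2*n_A*n_B*(2*n_A*n_B - n_A - n_B) / ((n_A+n_B)^2 * (n_A+n_B-1)) = 14336/3840 = 3.7333.
        SD[R] = 1.9322.
Step 4: Continuity-corrected z = (R - 0.5 - E[R]) / SD[R] = (12 - 0.5 - 9.0000) / 1.9322 = 1.2939.
Step 5: Two-sided p-value via normal approximation = 2*(1 - Phi(|z|)) = 0.195709.
Step 6: alpha = 0.1. fail to reject H0.

R = 12, z = 1.2939, p = 0.195709, fail to reject H0.


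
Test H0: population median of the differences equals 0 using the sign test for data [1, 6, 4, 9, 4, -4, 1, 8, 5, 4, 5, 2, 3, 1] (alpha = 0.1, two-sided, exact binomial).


Step 1: Discard zero differences. Original n = 14; n_eff = number of nonzero differences = 14.
Nonzero differences (with sign): +1, +6, +4, +9, +4, -4, +1, +8, +5, +4, +5, +2, +3, +1
Step 2: Count signs: positive = 13, negative = 1.
Step 3: Under H0: P(positive) = 0.5, so the number of positives S ~ Bin(14, 0.5).
Step 4: Two-sided exact p-value = sum of Bin(14,0.5) probabilities at or below the observed probability = 0.001831.
Step 5: alpha = 0.1. reject H0.

n_eff = 14, pos = 13, neg = 1, p = 0.001831, reject H0.


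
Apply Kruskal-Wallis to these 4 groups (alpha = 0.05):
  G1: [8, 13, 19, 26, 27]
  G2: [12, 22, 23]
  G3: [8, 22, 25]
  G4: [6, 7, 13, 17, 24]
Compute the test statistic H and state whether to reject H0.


Step 1: Combine all N = 16 observations and assign midranks.
sorted (value, group, rank): (6,G4,1), (7,G4,2), (8,G1,3.5), (8,G3,3.5), (12,G2,5), (13,G1,6.5), (13,G4,6.5), (17,G4,8), (19,G1,9), (22,G2,10.5), (22,G3,10.5), (23,G2,12), (24,G4,13), (25,G3,14), (26,G1,15), (27,G1,16)
Step 2: Sum ranks within each group.
R_1 = 50 (n_1 = 5)
R_2 = 27.5 (n_2 = 3)
R_3 = 28 (n_3 = 3)
R_4 = 30.5 (n_4 = 5)
Step 3: H = 12/(N(N+1)) * sum(R_i^2/n_i) - 3(N+1)
     = 12/(16*17) * (50^2/5 + 27.5^2/3 + 28^2/3 + 30.5^2/5) - 3*17
     = 0.044118 * 1199.47 - 51
     = 1.917647.
Step 4: Ties present; correction factor C = 1 - 18/(16^3 - 16) = 0.995588. Corrected H = 1.917647 / 0.995588 = 1.926145.
Step 5: Under H0, H ~ chi^2(3); p-value = 0.587876.
Step 6: alpha = 0.05. fail to reject H0.

H = 1.9261, df = 3, p = 0.587876, fail to reject H0.


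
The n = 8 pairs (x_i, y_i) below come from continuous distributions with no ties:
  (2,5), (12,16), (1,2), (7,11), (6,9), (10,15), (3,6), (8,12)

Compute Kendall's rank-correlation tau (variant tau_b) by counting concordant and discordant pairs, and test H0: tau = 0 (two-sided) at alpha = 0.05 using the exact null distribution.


Step 1: Enumerate the 28 unordered pairs (i,j) with i<j and classify each by sign(x_j-x_i) * sign(y_j-y_i).
  (1,2):dx=+10,dy=+11->C; (1,3):dx=-1,dy=-3->C; (1,4):dx=+5,dy=+6->C; (1,5):dx=+4,dy=+4->C
  (1,6):dx=+8,dy=+10->C; (1,7):dx=+1,dy=+1->C; (1,8):dx=+6,dy=+7->C; (2,3):dx=-11,dy=-14->C
  (2,4):dx=-5,dy=-5->C; (2,5):dx=-6,dy=-7->C; (2,6):dx=-2,dy=-1->C; (2,7):dx=-9,dy=-10->C
  (2,8):dx=-4,dy=-4->C; (3,4):dx=+6,dy=+9->C; (3,5):dx=+5,dy=+7->C; (3,6):dx=+9,dy=+13->C
  (3,7):dx=+2,dy=+4->C; (3,8):dx=+7,dy=+10->C; (4,5):dx=-1,dy=-2->C; (4,6):dx=+3,dy=+4->C
  (4,7):dx=-4,dy=-5->C; (4,8):dx=+1,dy=+1->C; (5,6):dx=+4,dy=+6->C; (5,7):dx=-3,dy=-3->C
  (5,8):dx=+2,dy=+3->C; (6,7):dx=-7,dy=-9->C; (6,8):dx=-2,dy=-3->C; (7,8):dx=+5,dy=+6->C
Step 2: C = 28, D = 0, total pairs = 28.
Step 3: tau = (C - D)/(n(n-1)/2) = (28 - 0)/28 = 1.000000.
Step 4: Exact two-sided p-value (enumerate n! = 40320 permutations of y under H0): p = 0.000050.
Step 5: alpha = 0.05. reject H0.

tau_b = 1.0000 (C=28, D=0), p = 0.000050, reject H0.


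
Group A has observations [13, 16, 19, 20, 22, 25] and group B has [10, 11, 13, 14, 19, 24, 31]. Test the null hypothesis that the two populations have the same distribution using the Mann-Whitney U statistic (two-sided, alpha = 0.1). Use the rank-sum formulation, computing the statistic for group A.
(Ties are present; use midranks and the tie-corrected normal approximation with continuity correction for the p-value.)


Step 1: Combine and sort all 13 observations; assign midranks.
sorted (value, group): (10,Y), (11,Y), (13,X), (13,Y), (14,Y), (16,X), (19,X), (19,Y), (20,X), (22,X), (24,Y), (25,X), (31,Y)
ranks: 10->1, 11->2, 13->3.5, 13->3.5, 14->5, 16->6, 19->7.5, 19->7.5, 20->9, 22->10, 24->11, 25->12, 31->13
Step 2: Rank sum for X: R1 = 3.5 + 6 + 7.5 + 9 + 10 + 12 = 48.
Step 3: U_X = R1 - n1(n1+1)/2 = 48 - 6*7/2 = 48 - 21 = 27.
       U_Y = n1*n2 - U_X = 42 - 27 = 15.
Step 4: Ties are present, so use the tie-corrected normal approximation (with continuity correction) for the p-value.
Step 5: p-value = 0.430766; compare to alpha = 0.1. fail to reject H0.

U_X = 27, p = 0.430766, fail to reject H0 at alpha = 0.1.


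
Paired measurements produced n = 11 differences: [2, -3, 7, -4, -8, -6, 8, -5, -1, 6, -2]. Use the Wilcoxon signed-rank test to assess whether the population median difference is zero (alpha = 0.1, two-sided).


Step 1: Drop any zero differences (none here) and take |d_i|.
|d| = [2, 3, 7, 4, 8, 6, 8, 5, 1, 6, 2]
Step 2: Midrank |d_i| (ties get averaged ranks).
ranks: |2|->2.5, |3|->4, |7|->9, |4|->5, |8|->10.5, |6|->7.5, |8|->10.5, |5|->6, |1|->1, |6|->7.5, |2|->2.5
Step 3: Attach original signs; sum ranks with positive sign and with negative sign.
W+ = 2.5 + 9 + 10.5 + 7.5 = 29.5
W- = 4 + 5 + 10.5 + 7.5 + 6 + 1 + 2.5 = 36.5
(Check: W+ + W- = 66 should equal n(n+1)/2 = 66.)
Step 4: Test statistic W = min(W+, W-) = 29.5.
Step 5: Ties in |d|, so use the tie-corrected normal approximation.
        E[W] = n(n+1)/4 = 11*12/4 = 33.
        Tie groups: |d|=2 (t=2), |d|=6 (t=2), |d|=8 (t=2); sum(t^3 - t) = 18.
        Var[W] = n(n+1)(2n+1)/24 - sum(t^3-t)/48 = 3036/24 - 18/48 = 126.125.
        z = (W - E[W]) / sqrt(Var[W]) = (29.5 - 33) / 11.2305 = -0.3117.
        Two-sided p = 2*Phi(z) = 0.755306.
Step 6: alpha = 0.1. fail to reject H0.

W+ = 29.5, W- = 36.5, W = min = 29.5, p = 0.755306, fail to reject H0.


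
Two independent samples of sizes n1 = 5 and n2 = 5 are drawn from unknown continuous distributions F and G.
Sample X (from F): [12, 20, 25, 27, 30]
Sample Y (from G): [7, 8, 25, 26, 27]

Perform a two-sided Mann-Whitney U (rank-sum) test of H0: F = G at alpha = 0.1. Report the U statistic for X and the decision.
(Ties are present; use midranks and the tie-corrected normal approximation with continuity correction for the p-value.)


Step 1: Combine and sort all 10 observations; assign midranks.
sorted (value, group): (7,Y), (8,Y), (12,X), (20,X), (25,X), (25,Y), (26,Y), (27,X), (27,Y), (30,X)
ranks: 7->1, 8->2, 12->3, 20->4, 25->5.5, 25->5.5, 26->7, 27->8.5, 27->8.5, 30->10
Step 2: Rank sum for X: R1 = 3 + 4 + 5.5 + 8.5 + 10 = 31.
Step 3: U_X = R1 - n1(n1+1)/2 = 31 - 5*6/2 = 31 - 15 = 16.
       U_Y = n1*n2 - U_X = 25 - 16 = 9.
Step 4: Ties are present, so use the tie-corrected normal approximation (with continuity correction) for the p-value.
Step 5: p-value = 0.528359; compare to alpha = 0.1. fail to reject H0.

U_X = 16, p = 0.528359, fail to reject H0 at alpha = 0.1.


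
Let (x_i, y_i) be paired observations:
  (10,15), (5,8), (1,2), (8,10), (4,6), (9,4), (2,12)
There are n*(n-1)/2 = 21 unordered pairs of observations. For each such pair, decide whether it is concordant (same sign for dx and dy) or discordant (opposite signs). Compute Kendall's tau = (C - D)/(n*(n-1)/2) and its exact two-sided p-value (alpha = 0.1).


Step 1: Enumerate the 21 unordered pairs (i,j) with i<j and classify each by sign(x_j-x_i) * sign(y_j-y_i).
  (1,2):dx=-5,dy=-7->C; (1,3):dx=-9,dy=-13->C; (1,4):dx=-2,dy=-5->C; (1,5):dx=-6,dy=-9->C
  (1,6):dx=-1,dy=-11->C; (1,7):dx=-8,dy=-3->C; (2,3):dx=-4,dy=-6->C; (2,4):dx=+3,dy=+2->C
  (2,5):dx=-1,dy=-2->C; (2,6):dx=+4,dy=-4->D; (2,7):dx=-3,dy=+4->D; (3,4):dx=+7,dy=+8->C
  (3,5):dx=+3,dy=+4->C; (3,6):dx=+8,dy=+2->C; (3,7):dx=+1,dy=+10->C; (4,5):dx=-4,dy=-4->C
  (4,6):dx=+1,dy=-6->D; (4,7):dx=-6,dy=+2->D; (5,6):dx=+5,dy=-2->D; (5,7):dx=-2,dy=+6->D
  (6,7):dx=-7,dy=+8->D
Step 2: C = 14, D = 7, total pairs = 21.
Step 3: tau = (C - D)/(n(n-1)/2) = (14 - 7)/21 = 0.333333.
Step 4: Exact two-sided p-value (enumerate n! = 5040 permutations of y under H0): p = 0.381349.
Step 5: alpha = 0.1. fail to reject H0.

tau_b = 0.3333 (C=14, D=7), p = 0.381349, fail to reject H0.


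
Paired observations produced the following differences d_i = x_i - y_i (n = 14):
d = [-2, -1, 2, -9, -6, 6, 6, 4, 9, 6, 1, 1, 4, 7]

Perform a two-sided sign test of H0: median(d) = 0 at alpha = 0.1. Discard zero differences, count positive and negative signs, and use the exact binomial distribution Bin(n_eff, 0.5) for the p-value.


Step 1: Discard zero differences. Original n = 14; n_eff = number of nonzero differences = 14.
Nonzero differences (with sign): -2, -1, +2, -9, -6, +6, +6, +4, +9, +6, +1, +1, +4, +7
Step 2: Count signs: positive = 10, negative = 4.
Step 3: Under H0: P(positive) = 0.5, so the number of positives S ~ Bin(14, 0.5).
Step 4: Two-sided exact p-value = sum of Bin(14,0.5) probabilities at or below the observed probability = 0.179565.
Step 5: alpha = 0.1. fail to reject H0.

n_eff = 14, pos = 10, neg = 4, p = 0.179565, fail to reject H0.


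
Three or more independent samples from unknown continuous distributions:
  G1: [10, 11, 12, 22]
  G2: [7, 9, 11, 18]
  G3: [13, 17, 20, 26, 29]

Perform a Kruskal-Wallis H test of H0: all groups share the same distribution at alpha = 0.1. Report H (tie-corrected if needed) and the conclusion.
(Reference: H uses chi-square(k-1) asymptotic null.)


Step 1: Combine all N = 13 observations and assign midranks.
sorted (value, group, rank): (7,G2,1), (9,G2,2), (10,G1,3), (11,G1,4.5), (11,G2,4.5), (12,G1,6), (13,G3,7), (17,G3,8), (18,G2,9), (20,G3,10), (22,G1,11), (26,G3,12), (29,G3,13)
Step 2: Sum ranks within each group.
R_1 = 24.5 (n_1 = 4)
R_2 = 16.5 (n_2 = 4)
R_3 = 50 (n_3 = 5)
Step 3: H = 12/(N(N+1)) * sum(R_i^2/n_i) - 3(N+1)
     = 12/(13*14) * (24.5^2/4 + 16.5^2/4 + 50^2/5) - 3*14
     = 0.065934 * 718.125 - 42
     = 5.348901.
Step 4: Ties present; correction factor C = 1 - 6/(13^3 - 13) = 0.997253. Corrected H = 5.348901 / 0.997253 = 5.363636.
Step 5: Under H0, H ~ chi^2(2); p-value = 0.068439.
Step 6: alpha = 0.1. reject H0.

H = 5.3636, df = 2, p = 0.068439, reject H0.


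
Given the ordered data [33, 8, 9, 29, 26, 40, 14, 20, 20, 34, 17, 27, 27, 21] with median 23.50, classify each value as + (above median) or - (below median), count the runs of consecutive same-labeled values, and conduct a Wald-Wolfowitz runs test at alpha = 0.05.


Step 1: Compute median = 23.50; label A = above, B = below.
Labels in order: ABBAAABBBABAAB  (n_A = 7, n_B = 7)
Step 2: Count runs R = 8.
Step 3: Under H0 (random ordering), E[R] = 2*n_A*n_B/(n_A+n_B) + 1 = 2*7*7/14 + 1 = 8.0000.
        Var[R] = 2*n_A*n_B*(2*n_A*n_B - n_A - n_B) / ((n_A+n_B)^2 * (n_A+n_B-1)) = 8232/2548 = 3.2308.
        SD[R] = 1.7974.
Step 4: R = E[R], so z = 0 with no continuity correction.
Step 5: Two-sided p-value via normal approximation = 2*(1 - Phi(|z|)) = 1.000000.
Step 6: alpha = 0.05. fail to reject H0.

R = 8, z = 0.0000, p = 1.000000, fail to reject H0.


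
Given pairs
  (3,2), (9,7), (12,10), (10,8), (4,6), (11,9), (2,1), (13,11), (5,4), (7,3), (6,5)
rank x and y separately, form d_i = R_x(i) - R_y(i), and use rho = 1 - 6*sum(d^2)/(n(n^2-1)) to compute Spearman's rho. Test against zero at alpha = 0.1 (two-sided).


Step 1: Rank x and y separately (midranks; no ties here).
rank(x): 3->2, 9->7, 12->10, 10->8, 4->3, 11->9, 2->1, 13->11, 5->4, 7->6, 6->5
rank(y): 2->2, 7->7, 10->10, 8->8, 6->6, 9->9, 1->1, 11->11, 4->4, 3->3, 5->5
Step 2: d_i = R_x(i) - R_y(i); compute d_i^2.
  (2-2)^2=0, (7-7)^2=0, (10-10)^2=0, (8-8)^2=0, (3-6)^2=9, (9-9)^2=0, (1-1)^2=0, (11-11)^2=0, (4-4)^2=0, (6-3)^2=9, (5-5)^2=0
sum(d^2) = 18.
Step 3: rho = 1 - 6*18 / (11*(11^2 - 1)) = 1 - 108/1320 = 0.918182.
Step 4: Under H0, t = rho * sqrt((n-2)/(1-rho^2)) = 6.9531 ~ t(9).
Step 5: Two-sided p-value from the t-distribution with 9 df = 0.000067.
Step 6: alpha = 0.1. reject H0.

rho = 0.9182, p = 0.000067, reject H0 at alpha = 0.1.


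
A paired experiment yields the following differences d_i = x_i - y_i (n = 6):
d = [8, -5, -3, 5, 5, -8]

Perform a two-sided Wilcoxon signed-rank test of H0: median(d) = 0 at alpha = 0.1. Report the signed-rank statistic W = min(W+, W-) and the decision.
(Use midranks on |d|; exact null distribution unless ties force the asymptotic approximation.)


Step 1: Drop any zero differences (none here) and take |d_i|.
|d| = [8, 5, 3, 5, 5, 8]
Step 2: Midrank |d_i| (ties get averaged ranks).
ranks: |8|->5.5, |5|->3, |3|->1, |5|->3, |5|->3, |8|->5.5
Step 3: Attach original signs; sum ranks with positive sign and with negative sign.
W+ = 5.5 + 3 + 3 = 11.5
W- = 3 + 1 + 5.5 = 9.5
(Check: W+ + W- = 21 should equal n(n+1)/2 = 21.)
Step 4: Test statistic W = min(W+, W-) = 9.5.
Step 5: Ties in |d|, so use the tie-corrected normal approximation.
        E[W] = n(n+1)/4 = 6*7/4 = 10.5.
        Tie groups: |d|=5 (t=3), |d|=8 (t=2); sum(t^3 - t) = 30.
        Var[W] = n(n+1)(2n+1)/24 - sum(t^3-t)/48 = 546/24 - 30/48 = 22.125.
        z = (W - E[W]) / sqrt(Var[W]) = (9.5 - 10.5) / 4.7037 = -0.2126.
        Two-sided p = 2*Phi(z) = 0.831641.
Step 6: alpha = 0.1. fail to reject H0.

W+ = 11.5, W- = 9.5, W = min = 9.5, p = 0.831641, fail to reject H0.


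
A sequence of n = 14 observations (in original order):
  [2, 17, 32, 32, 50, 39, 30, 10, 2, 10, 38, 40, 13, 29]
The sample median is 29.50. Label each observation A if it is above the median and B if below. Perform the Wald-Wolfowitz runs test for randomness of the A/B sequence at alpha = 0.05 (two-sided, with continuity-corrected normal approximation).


Step 1: Compute median = 29.50; label A = above, B = below.
Labels in order: BBAAAAABBBAABB  (n_A = 7, n_B = 7)
Step 2: Count runs R = 5.
Step 3: Under H0 (random ordering), E[R] = 2*n_A*n_B/(n_A+n_B) + 1 = 2*7*7/14 + 1 = 8.0000.
        Var[R] = 2*n_A*n_B*(2*n_A*n_B - n_A - n_B) / ((n_A+n_B)^2 * (n_A+n_B-1)) = 8232/2548 = 3.2308.
        SD[R] = 1.7974.
Step 4: Continuity-corrected z = (R + 0.5 - E[R]) / SD[R] = (5 + 0.5 - 8.0000) / 1.7974 = -1.3909.
Step 5: Two-sided p-value via normal approximation = 2*(1 - Phi(|z|)) = 0.164264.
Step 6: alpha = 0.05. fail to reject H0.

R = 5, z = -1.3909, p = 0.164264, fail to reject H0.


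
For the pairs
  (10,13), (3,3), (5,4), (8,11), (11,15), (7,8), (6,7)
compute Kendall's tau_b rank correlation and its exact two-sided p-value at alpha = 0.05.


Step 1: Enumerate the 21 unordered pairs (i,j) with i<j and classify each by sign(x_j-x_i) * sign(y_j-y_i).
  (1,2):dx=-7,dy=-10->C; (1,3):dx=-5,dy=-9->C; (1,4):dx=-2,dy=-2->C; (1,5):dx=+1,dy=+2->C
  (1,6):dx=-3,dy=-5->C; (1,7):dx=-4,dy=-6->C; (2,3):dx=+2,dy=+1->C; (2,4):dx=+5,dy=+8->C
  (2,5):dx=+8,dy=+12->C; (2,6):dx=+4,dy=+5->C; (2,7):dx=+3,dy=+4->C; (3,4):dx=+3,dy=+7->C
  (3,5):dx=+6,dy=+11->C; (3,6):dx=+2,dy=+4->C; (3,7):dx=+1,dy=+3->C; (4,5):dx=+3,dy=+4->C
  (4,6):dx=-1,dy=-3->C; (4,7):dx=-2,dy=-4->C; (5,6):dx=-4,dy=-7->C; (5,7):dx=-5,dy=-8->C
  (6,7):dx=-1,dy=-1->C
Step 2: C = 21, D = 0, total pairs = 21.
Step 3: tau = (C - D)/(n(n-1)/2) = (21 - 0)/21 = 1.000000.
Step 4: Exact two-sided p-value (enumerate n! = 5040 permutations of y under H0): p = 0.000397.
Step 5: alpha = 0.05. reject H0.

tau_b = 1.0000 (C=21, D=0), p = 0.000397, reject H0.


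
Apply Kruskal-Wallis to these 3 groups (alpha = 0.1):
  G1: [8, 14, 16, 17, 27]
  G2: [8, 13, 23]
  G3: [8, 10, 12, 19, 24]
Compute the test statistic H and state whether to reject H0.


Step 1: Combine all N = 13 observations and assign midranks.
sorted (value, group, rank): (8,G1,2), (8,G2,2), (8,G3,2), (10,G3,4), (12,G3,5), (13,G2,6), (14,G1,7), (16,G1,8), (17,G1,9), (19,G3,10), (23,G2,11), (24,G3,12), (27,G1,13)
Step 2: Sum ranks within each group.
R_1 = 39 (n_1 = 5)
R_2 = 19 (n_2 = 3)
R_3 = 33 (n_3 = 5)
Step 3: H = 12/(N(N+1)) * sum(R_i^2/n_i) - 3(N+1)
     = 12/(13*14) * (39^2/5 + 19^2/3 + 33^2/5) - 3*14
     = 0.065934 * 642.333 - 42
     = 0.351648.
Step 4: Ties present; correction factor C = 1 - 24/(13^3 - 13) = 0.989011. Corrected H = 0.351648 / 0.989011 = 0.355556.
Step 5: Under H0, H ~ chi^2(2); p-value = 0.837128.
Step 6: alpha = 0.1. fail to reject H0.

H = 0.3556, df = 2, p = 0.837128, fail to reject H0.


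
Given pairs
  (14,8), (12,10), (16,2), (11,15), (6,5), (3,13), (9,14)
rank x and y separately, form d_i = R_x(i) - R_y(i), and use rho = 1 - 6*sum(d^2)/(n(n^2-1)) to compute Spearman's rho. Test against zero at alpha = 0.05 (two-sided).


Step 1: Rank x and y separately (midranks; no ties here).
rank(x): 14->6, 12->5, 16->7, 11->4, 6->2, 3->1, 9->3
rank(y): 8->3, 10->4, 2->1, 15->7, 5->2, 13->5, 14->6
Step 2: d_i = R_x(i) - R_y(i); compute d_i^2.
  (6-3)^2=9, (5-4)^2=1, (7-1)^2=36, (4-7)^2=9, (2-2)^2=0, (1-5)^2=16, (3-6)^2=9
sum(d^2) = 80.
Step 3: rho = 1 - 6*80 / (7*(7^2 - 1)) = 1 - 480/336 = -0.428571.
Step 4: Under H0, t = rho * sqrt((n-2)/(1-rho^2)) = -1.0607 ~ t(5).
Step 5: Two-sided p-value from the t-distribution with 5 df = 0.337368.
Step 6: alpha = 0.05. fail to reject H0.

rho = -0.4286, p = 0.337368, fail to reject H0 at alpha = 0.05.


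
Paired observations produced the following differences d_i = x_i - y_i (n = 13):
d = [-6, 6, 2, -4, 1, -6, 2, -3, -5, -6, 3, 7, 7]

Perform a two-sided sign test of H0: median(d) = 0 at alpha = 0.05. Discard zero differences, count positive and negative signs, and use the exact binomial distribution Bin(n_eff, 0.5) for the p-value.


Step 1: Discard zero differences. Original n = 13; n_eff = number of nonzero differences = 13.
Nonzero differences (with sign): -6, +6, +2, -4, +1, -6, +2, -3, -5, -6, +3, +7, +7
Step 2: Count signs: positive = 7, negative = 6.
Step 3: Under H0: P(positive) = 0.5, so the number of positives S ~ Bin(13, 0.5).
Step 4: Two-sided exact p-value = sum of Bin(13,0.5) probabilities at or below the observed probability = 1.000000.
Step 5: alpha = 0.05. fail to reject H0.

n_eff = 13, pos = 7, neg = 6, p = 1.000000, fail to reject H0.


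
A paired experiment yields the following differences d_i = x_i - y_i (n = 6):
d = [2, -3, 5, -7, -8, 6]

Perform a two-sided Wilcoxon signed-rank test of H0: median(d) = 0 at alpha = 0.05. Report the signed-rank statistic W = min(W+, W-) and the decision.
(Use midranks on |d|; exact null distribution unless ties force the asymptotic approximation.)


Step 1: Drop any zero differences (none here) and take |d_i|.
|d| = [2, 3, 5, 7, 8, 6]
Step 2: Midrank |d_i| (ties get averaged ranks).
ranks: |2|->1, |3|->2, |5|->3, |7|->5, |8|->6, |6|->4
Step 3: Attach original signs; sum ranks with positive sign and with negative sign.
W+ = 1 + 3 + 4 = 8
W- = 2 + 5 + 6 = 13
(Check: W+ + W- = 21 should equal n(n+1)/2 = 21.)
Step 4: Test statistic W = min(W+, W-) = 8.
Step 5: No ties, so the exact null distribution over the 2^6 = 64 sign assignments gives the two-sided p-value = 0.687500.
Step 6: alpha = 0.05. fail to reject H0.

W+ = 8, W- = 13, W = min = 8, p = 0.687500, fail to reject H0.


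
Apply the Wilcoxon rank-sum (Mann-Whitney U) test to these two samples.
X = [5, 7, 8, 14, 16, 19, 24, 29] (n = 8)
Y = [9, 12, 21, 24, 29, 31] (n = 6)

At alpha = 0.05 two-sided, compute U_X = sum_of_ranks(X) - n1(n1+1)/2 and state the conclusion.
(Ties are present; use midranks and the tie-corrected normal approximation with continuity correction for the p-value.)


Step 1: Combine and sort all 14 observations; assign midranks.
sorted (value, group): (5,X), (7,X), (8,X), (9,Y), (12,Y), (14,X), (16,X), (19,X), (21,Y), (24,X), (24,Y), (29,X), (29,Y), (31,Y)
ranks: 5->1, 7->2, 8->3, 9->4, 12->5, 14->6, 16->7, 19->8, 21->9, 24->10.5, 24->10.5, 29->12.5, 29->12.5, 31->14
Step 2: Rank sum for X: R1 = 1 + 2 + 3 + 6 + 7 + 8 + 10.5 + 12.5 = 50.
Step 3: U_X = R1 - n1(n1+1)/2 = 50 - 8*9/2 = 50 - 36 = 14.
       U_Y = n1*n2 - U_X = 48 - 14 = 34.
Step 4: Ties are present, so use the tie-corrected normal approximation (with continuity correction) for the p-value.
Step 5: p-value = 0.219016; compare to alpha = 0.05. fail to reject H0.

U_X = 14, p = 0.219016, fail to reject H0 at alpha = 0.05.
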